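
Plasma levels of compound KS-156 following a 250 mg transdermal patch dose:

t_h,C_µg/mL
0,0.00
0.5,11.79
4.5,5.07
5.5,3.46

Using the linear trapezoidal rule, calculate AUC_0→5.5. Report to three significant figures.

AUC = 40.9 µg/mL·h

Trapezoidal AUC_0→5.5:
  [0→0.5]: (0.00+11.79)/2 × 0.5 = 2.9475
  [0.5→4.5]: (11.79+5.07)/2 × 4 = 33.72
  [4.5→5.5]: (5.07+3.46)/2 × 1 = 4.265
  Sum = 40.9325 µg/mL·h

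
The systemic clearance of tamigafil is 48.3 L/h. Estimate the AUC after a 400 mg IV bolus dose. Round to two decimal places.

AUC = 8.28 mg/L·h

AUC_0→∞ = Dose_iv / CL
        = 400 / 48.3 = 8.28157 mg/L·h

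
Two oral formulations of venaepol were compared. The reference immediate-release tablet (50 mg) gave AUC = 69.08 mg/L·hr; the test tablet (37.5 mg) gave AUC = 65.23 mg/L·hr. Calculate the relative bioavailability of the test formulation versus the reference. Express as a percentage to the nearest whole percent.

F_rel = 126%

F_rel = (AUC_test/D_test) / (AUC_ref/D_ref)
      = (65.23/37.5) / (69.08/50)
      = 1.73947 / 1.3816 = 1.2590 = 125.90%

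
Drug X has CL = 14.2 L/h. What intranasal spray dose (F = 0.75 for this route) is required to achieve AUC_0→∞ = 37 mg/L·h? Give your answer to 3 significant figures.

Dose = CL × AUC_0→∞ / F
     = 14.2 × 37 / 0.75 = 700.533 mg

Dose = 701 mg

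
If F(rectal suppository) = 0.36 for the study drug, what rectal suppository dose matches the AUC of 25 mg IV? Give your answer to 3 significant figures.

D_rectal = 69.4 mg

For equal systemic exposure: F × D_ev = D_iv
D_ev = D_iv / F = 25 / 0.36 = 69.4444 mg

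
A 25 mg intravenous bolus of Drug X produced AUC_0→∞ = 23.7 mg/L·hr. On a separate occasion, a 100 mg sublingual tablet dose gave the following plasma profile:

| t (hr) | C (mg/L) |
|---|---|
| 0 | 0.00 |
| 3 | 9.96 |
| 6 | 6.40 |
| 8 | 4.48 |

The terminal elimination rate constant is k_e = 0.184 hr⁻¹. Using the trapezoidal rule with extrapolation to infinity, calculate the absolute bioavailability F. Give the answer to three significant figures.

Trapezoidal AUC_0→8 (sublingual tablet):
  [0→3]: (0.00+9.96)/2 × 3 = 14.94
  [3→6]: (9.96+6.40)/2 × 3 = 24.54
  [6→8]: (6.40+4.48)/2 × 2 = 10.88
  Sum = 50.36 mg/L·hr
Tail: C_last/k_e = 4.48/0.184 = 24.348
AUC_0→∞ (sublingual tablet) = 50.36 + 24.348 = 74.708 mg/L·hr
F = (AUC_ev/D_ev)/(AUC_iv/D_iv) = (74.708/100)/(23.7/25) = 0.74708/0.948 = 0.7881

F = 0.788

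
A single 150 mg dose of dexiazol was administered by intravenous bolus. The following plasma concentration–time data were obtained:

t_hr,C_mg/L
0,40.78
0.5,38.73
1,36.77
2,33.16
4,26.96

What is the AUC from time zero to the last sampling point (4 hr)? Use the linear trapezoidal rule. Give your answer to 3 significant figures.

Trapezoidal AUC_0→4:
  [0→0.5]: (40.78+38.73)/2 × 0.5 = 19.8775
  [0.5→1]: (38.73+36.77)/2 × 0.5 = 18.875
  [1→2]: (36.77+33.16)/2 × 1 = 34.965
  [2→4]: (33.16+26.96)/2 × 2 = 60.12
  Sum = 133.8375 mg/L·hr

AUC = 134 mg/L·hr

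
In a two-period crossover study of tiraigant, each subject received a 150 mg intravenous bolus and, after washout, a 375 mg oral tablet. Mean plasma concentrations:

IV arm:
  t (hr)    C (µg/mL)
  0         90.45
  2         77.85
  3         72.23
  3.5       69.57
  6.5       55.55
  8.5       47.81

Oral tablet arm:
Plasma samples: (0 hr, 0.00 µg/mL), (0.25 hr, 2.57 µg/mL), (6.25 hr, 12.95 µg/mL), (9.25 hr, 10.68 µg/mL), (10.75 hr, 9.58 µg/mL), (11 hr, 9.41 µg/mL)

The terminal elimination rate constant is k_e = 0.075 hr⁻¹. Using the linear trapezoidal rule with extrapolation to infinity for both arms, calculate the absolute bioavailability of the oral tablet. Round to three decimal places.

F = 0.075

Trapezoidal AUC_0→8.5 (IV):
  [0→2]: (90.45+77.85)/2 × 2 = 168.3
  [2→3]: (77.85+72.23)/2 × 1 = 75.04
  [3→3.5]: (72.23+69.57)/2 × 0.5 = 35.45
  [3.5→6.5]: (69.57+55.55)/2 × 3 = 187.68
  [6.5→8.5]: (55.55+47.81)/2 × 2 = 103.36
  Sum = 569.83 µg/mL·hr
IV tail: 47.81/0.075 = 637.467; AUC_iv,0→∞ = 569.83 + 637.467 = 1207.297 µg/mL·hr
Trapezoidal AUC_0→11 (oral tablet):
  [0→0.25]: (0.00+2.57)/2 × 0.25 = 0.32125
  [0.25→6.25]: (2.57+12.95)/2 × 6 = 46.56
  [6.25→9.25]: (12.95+10.68)/2 × 3 = 35.445
  [9.25→10.75]: (10.68+9.58)/2 × 1.5 = 15.195
  [10.75→11]: (9.58+9.41)/2 × 0.25 = 2.37375
  Sum = 99.895 µg/mL·hr
oral tablet tail: 9.41/0.075 = 125.467; AUC_ev,0→∞ = 99.895 + 125.467 = 225.362 µg/mL·hr
F = (AUC_ev/D_ev)/(AUC_iv/D_iv) = (225.362/375)/(1207.297/150) = 0.600965/8.04865 = 0.0747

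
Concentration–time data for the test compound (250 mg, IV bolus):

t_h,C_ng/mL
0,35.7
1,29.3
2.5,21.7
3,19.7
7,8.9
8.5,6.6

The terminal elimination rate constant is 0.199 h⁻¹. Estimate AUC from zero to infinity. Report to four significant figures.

Trapezoidal AUC_0→8.5:
  [0→1]: (35.7+29.3)/2 × 1 = 32.5
  [1→2.5]: (29.3+21.7)/2 × 1.5 = 38.25
  [2.5→3]: (21.7+19.7)/2 × 0.5 = 10.35
  [3→7]: (19.7+8.9)/2 × 4 = 57.2
  [7→8.5]: (8.9+6.6)/2 × 1.5 = 11.625
  Sum = 149.925 ng/mL·h
Extrapolated tail: C_last / k_e = 6.6 / 0.199 = 33.166
AUC_0→∞ = 149.925 + 33.166 = 183.091 ng/mL·h

AUC = 183.1 ng/mL·h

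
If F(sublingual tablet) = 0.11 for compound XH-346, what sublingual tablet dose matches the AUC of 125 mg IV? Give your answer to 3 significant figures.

For equal systemic exposure: F × D_ev = D_iv
D_ev = D_iv / F = 125 / 0.11 = 1136.36 mg

D_sublingual = 1140 mg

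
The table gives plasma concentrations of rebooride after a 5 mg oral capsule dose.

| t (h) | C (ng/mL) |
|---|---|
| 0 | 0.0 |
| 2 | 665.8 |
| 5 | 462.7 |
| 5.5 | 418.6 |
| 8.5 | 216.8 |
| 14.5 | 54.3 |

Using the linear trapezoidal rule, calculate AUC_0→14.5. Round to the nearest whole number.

Trapezoidal AUC_0→14.5:
  [0→2]: (0.0+665.8)/2 × 2 = 665.8
  [2→5]: (665.8+462.7)/2 × 3 = 1692.75
  [5→5.5]: (462.7+418.6)/2 × 0.5 = 220.325
  [5.5→8.5]: (418.6+216.8)/2 × 3 = 953.1
  [8.5→14.5]: (216.8+54.3)/2 × 6 = 813.3
  Sum = 4345.275 ng/mL·h

AUC = 4345 ng/mL·h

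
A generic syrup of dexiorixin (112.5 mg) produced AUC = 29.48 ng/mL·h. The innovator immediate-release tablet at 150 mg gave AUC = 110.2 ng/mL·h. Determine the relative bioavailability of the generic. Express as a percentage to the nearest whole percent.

F_rel = 36%

F_rel = (AUC_test/D_test) / (AUC_ref/D_ref)
      = (29.48/112.5) / (110.2/150)
      = 0.262044 / 0.734667 = 0.3567 = 35.67%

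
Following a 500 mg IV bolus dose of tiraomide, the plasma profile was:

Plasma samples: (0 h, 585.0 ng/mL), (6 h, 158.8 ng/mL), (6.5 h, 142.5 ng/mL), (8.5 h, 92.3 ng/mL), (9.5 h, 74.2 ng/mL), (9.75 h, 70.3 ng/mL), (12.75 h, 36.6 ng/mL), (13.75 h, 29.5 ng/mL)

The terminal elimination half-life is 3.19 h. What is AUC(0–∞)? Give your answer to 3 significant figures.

AUC = 2970 ng/mL·h

Trapezoidal AUC_0→13.75:
  [0→6]: (585.0+158.8)/2 × 6 = 2231.4
  [6→6.5]: (158.8+142.5)/2 × 0.5 = 75.325
  [6.5→8.5]: (142.5+92.3)/2 × 2 = 234.8
  [8.5→9.5]: (92.3+74.2)/2 × 1 = 83.25
  [9.5→9.75]: (74.2+70.3)/2 × 0.25 = 18.0625
  [9.75→12.75]: (70.3+36.6)/2 × 3 = 160.35
  [12.75→13.75]: (36.6+29.5)/2 × 1 = 33.05
  Sum = 2836.2375 ng/mL·h
k_e = ln2 / t½ = 0.693147 / 3.19 = 0.2173 h^-1
Extrapolated tail: C_last / k_e = 29.5 / 0.2173 = 135.757
AUC_0→∞ = 2836.2375 + 135.757 = 2971.9945 ng/mL·h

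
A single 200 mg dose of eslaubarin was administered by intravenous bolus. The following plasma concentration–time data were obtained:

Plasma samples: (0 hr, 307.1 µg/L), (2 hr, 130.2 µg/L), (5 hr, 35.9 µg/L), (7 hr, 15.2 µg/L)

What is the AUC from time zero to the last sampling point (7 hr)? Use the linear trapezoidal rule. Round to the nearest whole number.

AUC = 738 µg/L·hr

Trapezoidal AUC_0→7:
  [0→2]: (307.1+130.2)/2 × 2 = 437.3
  [2→5]: (130.2+35.9)/2 × 3 = 249.15
  [5→7]: (35.9+15.2)/2 × 2 = 51.1
  Sum = 737.55 µg/L·hr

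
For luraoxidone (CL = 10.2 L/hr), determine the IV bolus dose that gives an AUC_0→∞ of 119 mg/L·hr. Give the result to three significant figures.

Dose_iv = CL × AUC_0→∞
     = 10.2 × 119 = 1213.8 mg

Dose = 1210 mg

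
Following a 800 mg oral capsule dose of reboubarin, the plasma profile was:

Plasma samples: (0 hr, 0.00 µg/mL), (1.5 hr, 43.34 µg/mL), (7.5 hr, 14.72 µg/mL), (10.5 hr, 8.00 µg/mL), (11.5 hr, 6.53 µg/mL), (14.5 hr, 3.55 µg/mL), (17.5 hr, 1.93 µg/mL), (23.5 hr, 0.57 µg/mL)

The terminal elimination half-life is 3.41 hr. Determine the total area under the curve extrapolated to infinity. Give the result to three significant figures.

AUC = 282 µg/mL·hr

Trapezoidal AUC_0→23.5:
  [0→1.5]: (0.00+43.34)/2 × 1.5 = 32.505
  [1.5→7.5]: (43.34+14.72)/2 × 6 = 174.18
  [7.5→10.5]: (14.72+8.00)/2 × 3 = 34.08
  [10.5→11.5]: (8.00+6.53)/2 × 1 = 7.265
  [11.5→14.5]: (6.53+3.55)/2 × 3 = 15.12
  [14.5→17.5]: (3.55+1.93)/2 × 3 = 8.22
  [17.5→23.5]: (1.93+0.57)/2 × 6 = 7.5
  Sum = 278.87 µg/mL·hr
k_e = ln2 / t½ = 0.693147 / 3.41 = 0.2033 hr^-1
Extrapolated tail: C_last / k_e = 0.57 / 0.2033 = 2.804
AUC_0→∞ = 278.87 + 2.804 = 281.674 µg/mL·hr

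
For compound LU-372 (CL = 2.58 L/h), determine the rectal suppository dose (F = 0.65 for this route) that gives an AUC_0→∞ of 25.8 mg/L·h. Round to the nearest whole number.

Dose = CL × AUC_0→∞ / F
     = 2.58 × 25.8 / 0.65 = 102.406 mg

Dose = 102 mg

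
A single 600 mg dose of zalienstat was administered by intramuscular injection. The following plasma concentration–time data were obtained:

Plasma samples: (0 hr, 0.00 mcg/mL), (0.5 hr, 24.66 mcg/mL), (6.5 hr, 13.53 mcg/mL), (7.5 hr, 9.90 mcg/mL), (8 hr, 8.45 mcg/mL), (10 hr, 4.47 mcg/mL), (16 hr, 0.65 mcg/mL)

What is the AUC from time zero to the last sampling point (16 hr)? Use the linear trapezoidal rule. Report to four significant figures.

Trapezoidal AUC_0→16:
  [0→0.5]: (0.00+24.66)/2 × 0.5 = 6.165
  [0.5→6.5]: (24.66+13.53)/2 × 6 = 114.57
  [6.5→7.5]: (13.53+9.90)/2 × 1 = 11.715
  [7.5→8]: (9.90+8.45)/2 × 0.5 = 4.5875
  [8→10]: (8.45+4.47)/2 × 2 = 12.92
  [10→16]: (4.47+0.65)/2 × 6 = 15.36
  Sum = 165.3175 mcg/mL·hr

AUC = 165.3 mcg/mL·hr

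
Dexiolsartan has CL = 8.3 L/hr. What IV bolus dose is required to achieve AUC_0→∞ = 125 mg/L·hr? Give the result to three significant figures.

Dose_iv = CL × AUC_0→∞
     = 8.3 × 125 = 1037.5 mg

Dose = 1040 mg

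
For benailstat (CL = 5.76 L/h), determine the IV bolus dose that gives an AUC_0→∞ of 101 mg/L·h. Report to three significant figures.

Dose = 582 mg

Dose_iv = CL × AUC_0→∞
     = 5.76 × 101 = 581.76 mg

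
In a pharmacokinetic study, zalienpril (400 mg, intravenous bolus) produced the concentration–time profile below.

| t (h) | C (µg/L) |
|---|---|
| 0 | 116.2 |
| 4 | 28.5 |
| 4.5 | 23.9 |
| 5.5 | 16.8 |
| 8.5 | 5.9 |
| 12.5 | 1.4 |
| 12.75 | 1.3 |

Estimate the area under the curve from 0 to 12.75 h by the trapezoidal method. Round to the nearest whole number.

Trapezoidal AUC_0→12.75:
  [0→4]: (116.2+28.5)/2 × 4 = 289.4
  [4→4.5]: (28.5+23.9)/2 × 0.5 = 13.1
  [4.5→5.5]: (23.9+16.8)/2 × 1 = 20.35
  [5.5→8.5]: (16.8+5.9)/2 × 3 = 34.05
  [8.5→12.5]: (5.9+1.4)/2 × 4 = 14.6
  [12.5→12.75]: (1.4+1.3)/2 × 0.25 = 0.3375
  Sum = 371.8375 µg/L·h

AUC = 372 µg/L·h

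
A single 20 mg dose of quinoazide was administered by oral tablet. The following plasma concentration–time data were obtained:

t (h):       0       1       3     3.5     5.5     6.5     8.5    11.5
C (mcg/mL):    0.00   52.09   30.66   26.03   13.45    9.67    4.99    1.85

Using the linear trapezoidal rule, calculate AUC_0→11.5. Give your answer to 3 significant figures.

Trapezoidal AUC_0→11.5:
  [0→1]: (0.00+52.09)/2 × 1 = 26.045
  [1→3]: (52.09+30.66)/2 × 2 = 82.75
  [3→3.5]: (30.66+26.03)/2 × 0.5 = 14.1725
  [3.5→5.5]: (26.03+13.45)/2 × 2 = 39.48
  [5.5→6.5]: (13.45+9.67)/2 × 1 = 11.56
  [6.5→8.5]: (9.67+4.99)/2 × 2 = 14.66
  [8.5→11.5]: (4.99+1.85)/2 × 3 = 10.26
  Sum = 198.9275 mcg/mL·h

AUC = 199 mcg/mL·h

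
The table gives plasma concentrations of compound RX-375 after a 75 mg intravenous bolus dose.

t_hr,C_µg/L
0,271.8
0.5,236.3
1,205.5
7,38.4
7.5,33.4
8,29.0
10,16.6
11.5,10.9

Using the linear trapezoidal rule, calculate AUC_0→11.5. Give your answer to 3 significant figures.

AUC = 1070 µg/L·hr

Trapezoidal AUC_0→11.5:
  [0→0.5]: (271.8+236.3)/2 × 0.5 = 127.025
  [0.5→1]: (236.3+205.5)/2 × 0.5 = 110.45
  [1→7]: (205.5+38.4)/2 × 6 = 731.7
  [7→7.5]: (38.4+33.4)/2 × 0.5 = 17.95
  [7.5→8]: (33.4+29.0)/2 × 0.5 = 15.6
  [8→10]: (29.0+16.6)/2 × 2 = 45.6
  [10→11.5]: (16.6+10.9)/2 × 1.5 = 20.625
  Sum = 1068.95 µg/L·hr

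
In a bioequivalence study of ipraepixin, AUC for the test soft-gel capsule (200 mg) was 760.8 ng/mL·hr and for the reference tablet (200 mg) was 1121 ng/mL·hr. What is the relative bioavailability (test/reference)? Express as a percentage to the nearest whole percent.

F_rel = (AUC_test/D_test) / (AUC_ref/D_ref)
      = (760.8/200) / (1121/200)
      = 3.804 / 5.605 = 0.6787 = 67.87%

F_rel = 68%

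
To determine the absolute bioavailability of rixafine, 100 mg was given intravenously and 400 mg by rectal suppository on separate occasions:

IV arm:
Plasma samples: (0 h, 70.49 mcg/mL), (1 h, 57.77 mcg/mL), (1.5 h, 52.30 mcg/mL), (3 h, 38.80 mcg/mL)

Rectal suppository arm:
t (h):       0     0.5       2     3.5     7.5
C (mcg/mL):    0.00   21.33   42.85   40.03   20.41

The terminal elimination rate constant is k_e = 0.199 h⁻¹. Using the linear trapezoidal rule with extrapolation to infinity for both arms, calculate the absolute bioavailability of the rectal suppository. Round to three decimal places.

Trapezoidal AUC_0→3 (IV):
  [0→1]: (70.49+57.77)/2 × 1 = 64.13
  [1→1.5]: (57.77+52.30)/2 × 0.5 = 27.5175
  [1.5→3]: (52.30+38.80)/2 × 1.5 = 68.325
  Sum = 159.9725 mcg/mL·h
IV tail: 38.80/0.199 = 194.975; AUC_iv,0→∞ = 159.9725 + 194.975 = 354.9475 mcg/mL·h
Trapezoidal AUC_0→7.5 (rectal suppository):
  [0→0.5]: (0.00+21.33)/2 × 0.5 = 5.3325
  [0.5→2]: (21.33+42.85)/2 × 1.5 = 48.135
  [2→3.5]: (42.85+40.03)/2 × 1.5 = 62.16
  [3.5→7.5]: (40.03+20.41)/2 × 4 = 120.88
  Sum = 236.5075 mcg/mL·h
rectal suppository tail: 20.41/0.199 = 102.563; AUC_ev,0→∞ = 236.5075 + 102.563 = 339.0705 mcg/mL·h
F = (AUC_ev/D_ev)/(AUC_iv/D_iv) = (339.0705/400)/(354.9475/100) = 0.84767625/3.549475 = 0.2388

F = 0.239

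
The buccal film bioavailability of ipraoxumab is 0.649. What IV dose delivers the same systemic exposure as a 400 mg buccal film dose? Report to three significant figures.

Systemic exposure from an extravascular dose = F × D_ev, so the equivalent IV dose is F × D_ev.
D_iv = F × D_ev = 0.649 × 400 = 259.6 mg

D_iv = 260 mg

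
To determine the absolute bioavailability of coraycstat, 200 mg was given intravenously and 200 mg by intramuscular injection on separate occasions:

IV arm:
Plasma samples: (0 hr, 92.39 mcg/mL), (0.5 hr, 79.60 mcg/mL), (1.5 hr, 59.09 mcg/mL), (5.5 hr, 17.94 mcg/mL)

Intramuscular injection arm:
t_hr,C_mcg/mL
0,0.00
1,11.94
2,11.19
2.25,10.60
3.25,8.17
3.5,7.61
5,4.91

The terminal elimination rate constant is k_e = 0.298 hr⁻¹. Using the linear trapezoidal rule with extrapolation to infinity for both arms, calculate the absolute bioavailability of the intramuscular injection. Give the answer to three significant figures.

F = 0.176

Trapezoidal AUC_0→5.5 (IV):
  [0→0.5]: (92.39+79.60)/2 × 0.5 = 42.9975
  [0.5→1.5]: (79.60+59.09)/2 × 1 = 69.345
  [1.5→5.5]: (59.09+17.94)/2 × 4 = 154.06
  Sum = 266.4025 mcg/mL·hr
IV tail: 17.94/0.298 = 60.201; AUC_iv,0→∞ = 266.4025 + 60.201 = 326.6035 mcg/mL·hr
Trapezoidal AUC_0→5 (intramuscular injection):
  [0→1]: (0.00+11.94)/2 × 1 = 5.97
  [1→2]: (11.94+11.19)/2 × 1 = 11.565
  [2→2.25]: (11.19+10.60)/2 × 0.25 = 2.72375
  [2.25→3.25]: (10.60+8.17)/2 × 1 = 9.385
  [3.25→3.5]: (8.17+7.61)/2 × 0.25 = 1.9725
  [3.5→5]: (7.61+4.91)/2 × 1.5 = 9.39
  Sum = 41.00625 mcg/mL·hr
intramuscular injection tail: 4.91/0.298 = 16.477; AUC_ev,0→∞ = 41.00625 + 16.477 = 57.48325 mcg/mL·hr
F = (AUC_ev/D_ev)/(AUC_iv/D_iv) = (57.48325/200)/(326.6035/200) = 0.28741625/1.6330175 = 0.1760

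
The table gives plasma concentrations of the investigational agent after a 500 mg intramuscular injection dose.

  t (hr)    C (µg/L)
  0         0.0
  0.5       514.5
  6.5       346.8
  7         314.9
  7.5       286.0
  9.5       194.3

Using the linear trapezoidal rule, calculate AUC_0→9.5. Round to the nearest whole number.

Trapezoidal AUC_0→9.5:
  [0→0.5]: (0.0+514.5)/2 × 0.5 = 128.625
  [0.5→6.5]: (514.5+346.8)/2 × 6 = 2583.9
  [6.5→7]: (346.8+314.9)/2 × 0.5 = 165.425
  [7→7.5]: (314.9+286.0)/2 × 0.5 = 150.225
  [7.5→9.5]: (286.0+194.3)/2 × 2 = 480.3
  Sum = 3508.475 µg/L·hr

AUC = 3508 µg/L·hr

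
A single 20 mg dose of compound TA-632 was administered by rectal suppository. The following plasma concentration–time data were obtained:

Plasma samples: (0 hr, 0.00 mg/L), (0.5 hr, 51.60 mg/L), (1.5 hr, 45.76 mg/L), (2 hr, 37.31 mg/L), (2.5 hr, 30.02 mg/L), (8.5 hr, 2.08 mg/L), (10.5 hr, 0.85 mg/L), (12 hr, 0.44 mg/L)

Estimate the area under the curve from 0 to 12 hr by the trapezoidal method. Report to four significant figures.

Trapezoidal AUC_0→12:
  [0→0.5]: (0.00+51.60)/2 × 0.5 = 12.9
  [0.5→1.5]: (51.60+45.76)/2 × 1 = 48.68
  [1.5→2]: (45.76+37.31)/2 × 0.5 = 20.7675
  [2→2.5]: (37.31+30.02)/2 × 0.5 = 16.8325
  [2.5→8.5]: (30.02+2.08)/2 × 6 = 96.3
  [8.5→10.5]: (2.08+0.85)/2 × 2 = 2.93
  [10.5→12]: (0.85+0.44)/2 × 1.5 = 0.9675
  Sum = 199.3775 mg/L·hr

AUC = 199.4 mg/L·hr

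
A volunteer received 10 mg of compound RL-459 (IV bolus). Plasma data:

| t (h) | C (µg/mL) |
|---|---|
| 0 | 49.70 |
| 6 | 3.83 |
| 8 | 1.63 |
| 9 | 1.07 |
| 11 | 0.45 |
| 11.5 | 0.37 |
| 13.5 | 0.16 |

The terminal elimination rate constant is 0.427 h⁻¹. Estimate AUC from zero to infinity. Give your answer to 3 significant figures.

AUC = 170 µg/mL·h

Trapezoidal AUC_0→13.5:
  [0→6]: (49.70+3.83)/2 × 6 = 160.59
  [6→8]: (3.83+1.63)/2 × 2 = 5.46
  [8→9]: (1.63+1.07)/2 × 1 = 1.35
  [9→11]: (1.07+0.45)/2 × 2 = 1.52
  [11→11.5]: (0.45+0.37)/2 × 0.5 = 0.205
  [11.5→13.5]: (0.37+0.16)/2 × 2 = 0.53
  Sum = 169.655 µg/mL·h
Extrapolated tail: C_last / k_e = 0.16 / 0.427 = 0.375
AUC_0→∞ = 169.655 + 0.375 = 170.03 µg/mL·h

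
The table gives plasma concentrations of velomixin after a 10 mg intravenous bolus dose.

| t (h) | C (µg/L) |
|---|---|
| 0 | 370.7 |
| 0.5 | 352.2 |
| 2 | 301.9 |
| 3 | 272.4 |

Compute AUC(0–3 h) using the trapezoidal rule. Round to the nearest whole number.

Trapezoidal AUC_0→3:
  [0→0.5]: (370.7+352.2)/2 × 0.5 = 180.725
  [0.5→2]: (352.2+301.9)/2 × 1.5 = 490.575
  [2→3]: (301.9+272.4)/2 × 1 = 287.15
  Sum = 958.45 µg/L·h

AUC = 958 µg/L·h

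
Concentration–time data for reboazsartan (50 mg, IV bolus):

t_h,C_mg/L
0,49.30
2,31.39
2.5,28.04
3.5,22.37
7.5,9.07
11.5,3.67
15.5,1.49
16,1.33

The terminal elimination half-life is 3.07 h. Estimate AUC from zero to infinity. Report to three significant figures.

AUC = 226 mg/L·h

Trapezoidal AUC_0→16:
  [0→2]: (49.30+31.39)/2 × 2 = 80.69
  [2→2.5]: (31.39+28.04)/2 × 0.5 = 14.8575
  [2.5→3.5]: (28.04+22.37)/2 × 1 = 25.205
  [3.5→7.5]: (22.37+9.07)/2 × 4 = 62.88
  [7.5→11.5]: (9.07+3.67)/2 × 4 = 25.48
  [11.5→15.5]: (3.67+1.49)/2 × 4 = 10.32
  [15.5→16]: (1.49+1.33)/2 × 0.5 = 0.705
  Sum = 220.1375 mg/L·h
k_e = ln2 / t½ = 0.693147 / 3.07 = 0.2258 h^-1
Extrapolated tail: C_last / k_e = 1.33 / 0.2258 = 5.890
AUC_0→∞ = 220.1375 + 5.890 = 226.0275 mg/L·h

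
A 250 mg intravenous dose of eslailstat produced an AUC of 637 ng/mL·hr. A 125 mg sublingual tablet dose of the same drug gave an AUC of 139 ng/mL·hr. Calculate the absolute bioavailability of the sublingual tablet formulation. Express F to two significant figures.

F = 0.44

F = (AUC_ev / D_ev) / (AUC_iv / D_iv)
  = (139/125) / (637/250)
  = 1.112 / 2.548 = 0.4364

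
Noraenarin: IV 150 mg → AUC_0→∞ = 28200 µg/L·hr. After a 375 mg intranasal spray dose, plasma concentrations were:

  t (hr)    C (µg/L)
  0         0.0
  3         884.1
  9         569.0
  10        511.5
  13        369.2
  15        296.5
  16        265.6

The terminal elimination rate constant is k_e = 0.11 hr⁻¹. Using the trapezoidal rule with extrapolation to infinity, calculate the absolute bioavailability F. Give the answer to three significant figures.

Trapezoidal AUC_0→16 (intranasal spray):
  [0→3]: (0.0+884.1)/2 × 3 = 1326.15
  [3→9]: (884.1+569.0)/2 × 6 = 4359.3
  [9→10]: (569.0+511.5)/2 × 1 = 540.25
  [10→13]: (511.5+369.2)/2 × 3 = 1321.05
  [13→15]: (369.2+296.5)/2 × 2 = 665.7
  [15→16]: (296.5+265.6)/2 × 1 = 281.05
  Sum = 8493.5 µg/L·hr
Tail: C_last/k_e = 265.6/0.11 = 2414.545
AUC_0→∞ (intranasal spray) = 8493.5 + 2414.545 = 10908.045 µg/L·hr
F = (AUC_ev/D_ev)/(AUC_iv/D_iv) = (10908.045/375)/(28200/150) = 29.08812/188 = 0.1547

F = 0.155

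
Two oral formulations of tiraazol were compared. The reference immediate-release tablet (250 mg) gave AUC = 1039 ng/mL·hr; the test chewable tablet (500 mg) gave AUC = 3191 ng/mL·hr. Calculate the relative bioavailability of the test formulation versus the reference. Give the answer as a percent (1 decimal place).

F_rel = 153.6%

F_rel = (AUC_test/D_test) / (AUC_ref/D_ref)
      = (3191/500) / (1039/250)
      = 6.382 / 4.156 = 1.5356 = 153.56%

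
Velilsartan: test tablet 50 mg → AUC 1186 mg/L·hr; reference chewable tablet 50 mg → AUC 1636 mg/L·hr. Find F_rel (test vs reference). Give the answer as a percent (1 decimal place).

F_rel = 72.5%

F_rel = (AUC_test/D_test) / (AUC_ref/D_ref)
      = (1186/50) / (1636/50)
      = 23.72 / 32.72 = 0.7249 = 72.49%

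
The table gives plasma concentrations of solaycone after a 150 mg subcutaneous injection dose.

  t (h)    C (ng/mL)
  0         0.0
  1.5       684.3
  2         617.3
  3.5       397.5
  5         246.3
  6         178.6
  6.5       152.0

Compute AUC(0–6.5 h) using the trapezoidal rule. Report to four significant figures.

AUC = 2378 ng/mL·h

Trapezoidal AUC_0→6.5:
  [0→1.5]: (0.0+684.3)/2 × 1.5 = 513.225
  [1.5→2]: (684.3+617.3)/2 × 0.5 = 325.4
  [2→3.5]: (617.3+397.5)/2 × 1.5 = 761.1
  [3.5→5]: (397.5+246.3)/2 × 1.5 = 482.85
  [5→6]: (246.3+178.6)/2 × 1 = 212.45
  [6→6.5]: (178.6+152.0)/2 × 0.5 = 82.65
  Sum = 2377.675 ng/mL·h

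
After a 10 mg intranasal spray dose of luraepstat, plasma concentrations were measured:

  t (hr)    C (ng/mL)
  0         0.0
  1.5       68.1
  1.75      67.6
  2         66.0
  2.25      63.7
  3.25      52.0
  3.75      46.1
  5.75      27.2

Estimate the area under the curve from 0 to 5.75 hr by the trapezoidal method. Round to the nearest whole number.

Trapezoidal AUC_0→5.75:
  [0→1.5]: (0.0+68.1)/2 × 1.5 = 51.075
  [1.5→1.75]: (68.1+67.6)/2 × 0.25 = 16.9625
  [1.75→2]: (67.6+66.0)/2 × 0.25 = 16.7
  [2→2.25]: (66.0+63.7)/2 × 0.25 = 16.2125
  [2.25→3.25]: (63.7+52.0)/2 × 1 = 57.85
  [3.25→3.75]: (52.0+46.1)/2 × 0.5 = 24.525
  [3.75→5.75]: (46.1+27.2)/2 × 2 = 73.3
  Sum = 256.625 ng/mL·hr

AUC = 257 ng/mL·hr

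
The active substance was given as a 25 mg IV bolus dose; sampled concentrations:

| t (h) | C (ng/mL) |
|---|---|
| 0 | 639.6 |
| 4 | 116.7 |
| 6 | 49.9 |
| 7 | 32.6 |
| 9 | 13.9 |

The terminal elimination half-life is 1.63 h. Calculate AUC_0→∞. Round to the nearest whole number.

AUC = 1800 ng/mL·h

Trapezoidal AUC_0→9:
  [0→4]: (639.6+116.7)/2 × 4 = 1512.6
  [4→6]: (116.7+49.9)/2 × 2 = 166.6
  [6→7]: (49.9+32.6)/2 × 1 = 41.25
  [7→9]: (32.6+13.9)/2 × 2 = 46.5
  Sum = 1766.95 ng/mL·h
k_e = ln2 / t½ = 0.693147 / 1.63 = 0.4252 h^-1
Extrapolated tail: C_last / k_e = 13.9 / 0.4252 = 32.690
AUC_0→∞ = 1766.95 + 32.690 = 1799.64 ng/mL·h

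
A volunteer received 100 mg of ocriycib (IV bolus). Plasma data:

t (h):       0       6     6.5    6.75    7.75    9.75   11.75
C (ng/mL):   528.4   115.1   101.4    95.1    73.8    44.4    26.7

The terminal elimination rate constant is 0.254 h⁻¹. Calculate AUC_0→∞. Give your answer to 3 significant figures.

Trapezoidal AUC_0→11.75:
  [0→6]: (528.4+115.1)/2 × 6 = 1930.5
  [6→6.5]: (115.1+101.4)/2 × 0.5 = 54.125
  [6.5→6.75]: (101.4+95.1)/2 × 0.25 = 24.5625
  [6.75→7.75]: (95.1+73.8)/2 × 1 = 84.45
  [7.75→9.75]: (73.8+44.4)/2 × 2 = 118.2
  [9.75→11.75]: (44.4+26.7)/2 × 2 = 71.1
  Sum = 2282.9375 ng/mL·h
Extrapolated tail: C_last / k_e = 26.7 / 0.254 = 105.118
AUC_0→∞ = 2282.9375 + 105.118 = 2388.0555 ng/mL·h

AUC = 2390 ng/mL·h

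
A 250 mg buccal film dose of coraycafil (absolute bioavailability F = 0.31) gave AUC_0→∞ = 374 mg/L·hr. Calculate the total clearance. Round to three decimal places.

CL = F × Dose / AUC_0→∞
   = 0.31 × 250 / 374 = 0.207219 L/hr

CL = 0.207 L/hr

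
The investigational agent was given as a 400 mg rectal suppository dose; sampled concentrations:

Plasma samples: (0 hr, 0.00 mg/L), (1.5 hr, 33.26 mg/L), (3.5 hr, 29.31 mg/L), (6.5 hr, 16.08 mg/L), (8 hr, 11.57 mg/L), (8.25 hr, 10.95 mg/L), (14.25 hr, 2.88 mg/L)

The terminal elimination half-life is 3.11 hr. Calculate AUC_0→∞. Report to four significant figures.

Trapezoidal AUC_0→14.25:
  [0→1.5]: (0.00+33.26)/2 × 1.5 = 24.945
  [1.5→3.5]: (33.26+29.31)/2 × 2 = 62.57
  [3.5→6.5]: (29.31+16.08)/2 × 3 = 68.085
  [6.5→8]: (16.08+11.57)/2 × 1.5 = 20.7375
  [8→8.25]: (11.57+10.95)/2 × 0.25 = 2.815
  [8.25→14.25]: (10.95+2.88)/2 × 6 = 41.49
  Sum = 220.6425 mg/L·hr
k_e = ln2 / t½ = 0.693147 / 3.11 = 0.2229 hr^-1
Extrapolated tail: C_last / k_e = 2.88 / 0.2229 = 12.921
AUC_0→∞ = 220.6425 + 12.921 = 233.5635 mg/L·hr

AUC = 233.6 mg/L·hr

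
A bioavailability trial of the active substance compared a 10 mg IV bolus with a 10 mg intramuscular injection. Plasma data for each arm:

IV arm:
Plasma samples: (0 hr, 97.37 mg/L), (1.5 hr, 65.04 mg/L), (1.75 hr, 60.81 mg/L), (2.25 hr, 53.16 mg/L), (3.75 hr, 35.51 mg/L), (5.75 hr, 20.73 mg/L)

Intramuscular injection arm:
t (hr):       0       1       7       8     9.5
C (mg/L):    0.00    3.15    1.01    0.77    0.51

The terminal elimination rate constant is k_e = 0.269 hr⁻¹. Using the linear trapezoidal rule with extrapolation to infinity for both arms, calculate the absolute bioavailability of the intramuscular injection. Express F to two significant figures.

Trapezoidal AUC_0→5.75 (IV):
  [0→1.5]: (97.37+65.04)/2 × 1.5 = 121.8075
  [1.5→1.75]: (65.04+60.81)/2 × 0.25 = 15.73125
  [1.75→2.25]: (60.81+53.16)/2 × 0.5 = 28.4925
  [2.25→3.75]: (53.16+35.51)/2 × 1.5 = 66.5025
  [3.75→5.75]: (35.51+20.73)/2 × 2 = 56.24
  Sum = 288.77375 mg/L·hr
IV tail: 20.73/0.269 = 77.063; AUC_iv,0→∞ = 288.77375 + 77.063 = 365.83675 mg/L·hr
Trapezoidal AUC_0→9.5 (intramuscular injection):
  [0→1]: (0.00+3.15)/2 × 1 = 1.575
  [1→7]: (3.15+1.01)/2 × 6 = 12.48
  [7→8]: (1.01+0.77)/2 × 1 = 0.89
  [8→9.5]: (0.77+0.51)/2 × 1.5 = 0.96
  Sum = 15.905 mg/L·hr
intramuscular injection tail: 0.51/0.269 = 1.896; AUC_ev,0→∞ = 15.905 + 1.896 = 17.801 mg/L·hr
F = (AUC_ev/D_ev)/(AUC_iv/D_iv) = (17.801/10)/(365.83675/10) = 1.7801/36.583675 = 0.0487

F = 0.049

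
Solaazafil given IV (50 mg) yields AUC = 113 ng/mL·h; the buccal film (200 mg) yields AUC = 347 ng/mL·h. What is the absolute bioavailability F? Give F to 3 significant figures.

F = (AUC_ev / D_ev) / (AUC_iv / D_iv)
  = (347/200) / (113/50)
  = 1.735 / 2.26 = 0.7677

F = 0.768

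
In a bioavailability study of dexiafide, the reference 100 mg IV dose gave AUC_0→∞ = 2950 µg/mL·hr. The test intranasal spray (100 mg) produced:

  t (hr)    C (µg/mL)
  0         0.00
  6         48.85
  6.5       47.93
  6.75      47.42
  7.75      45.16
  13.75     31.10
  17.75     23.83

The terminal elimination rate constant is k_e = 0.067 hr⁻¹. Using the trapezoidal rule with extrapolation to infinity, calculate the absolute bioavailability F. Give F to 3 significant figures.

Trapezoidal AUC_0→17.75 (intranasal spray):
  [0→6]: (0.00+48.85)/2 × 6 = 146.55
  [6→6.5]: (48.85+47.93)/2 × 0.5 = 24.195
  [6.5→6.75]: (47.93+47.42)/2 × 0.25 = 11.91875
  [6.75→7.75]: (47.42+45.16)/2 × 1 = 46.29
  [7.75→13.75]: (45.16+31.10)/2 × 6 = 228.78
  [13.75→17.75]: (31.10+23.83)/2 × 4 = 109.86
  Sum = 567.59375 µg/mL·hr
Tail: C_last/k_e = 23.83/0.067 = 355.672
AUC_0→∞ (intranasal spray) = 567.59375 + 355.672 = 923.26575 µg/mL·hr
F = (AUC_ev/D_ev)/(AUC_iv/D_iv) = (923.26575/100)/(2950/100) = 9.2326575/29.5 = 0.3130

F = 0.313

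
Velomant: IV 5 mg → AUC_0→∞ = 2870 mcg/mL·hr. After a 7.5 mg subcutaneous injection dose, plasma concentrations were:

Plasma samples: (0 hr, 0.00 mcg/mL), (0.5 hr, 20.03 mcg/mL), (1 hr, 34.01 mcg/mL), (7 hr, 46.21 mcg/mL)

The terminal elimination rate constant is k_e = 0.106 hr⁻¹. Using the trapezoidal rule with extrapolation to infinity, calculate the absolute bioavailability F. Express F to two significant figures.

F = 0.16

Trapezoidal AUC_0→7 (subcutaneous injection):
  [0→0.5]: (0.00+20.03)/2 × 0.5 = 5.0075
  [0.5→1]: (20.03+34.01)/2 × 0.5 = 13.51
  [1→7]: (34.01+46.21)/2 × 6 = 240.66
  Sum = 259.1775 mcg/mL·hr
Tail: C_last/k_e = 46.21/0.106 = 435.943
AUC_0→∞ (subcutaneous injection) = 259.1775 + 435.943 = 695.1205 mcg/mL·hr
F = (AUC_ev/D_ev)/(AUC_iv/D_iv) = (695.1205/7.5)/(2870/5) = 92.6827/574 = 0.1615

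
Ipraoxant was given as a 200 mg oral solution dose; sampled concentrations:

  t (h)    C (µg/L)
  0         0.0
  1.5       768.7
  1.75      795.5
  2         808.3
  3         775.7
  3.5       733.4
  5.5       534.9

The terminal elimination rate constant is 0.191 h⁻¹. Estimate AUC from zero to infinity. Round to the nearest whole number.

Trapezoidal AUC_0→5.5:
  [0→1.5]: (0.0+768.7)/2 × 1.5 = 576.525
  [1.5→1.75]: (768.7+795.5)/2 × 0.25 = 195.525
  [1.75→2]: (795.5+808.3)/2 × 0.25 = 200.475
  [2→3]: (808.3+775.7)/2 × 1 = 792.0
  [3→3.5]: (775.7+733.4)/2 × 0.5 = 377.275
  [3.5→5.5]: (733.4+534.9)/2 × 2 = 1268.3
  Sum = 3410.1 µg/L·h
Extrapolated tail: C_last / k_e = 534.9 / 0.191 = 2800.524
AUC_0→∞ = 3410.1 + 2800.524 = 6210.624 µg/L·h

AUC = 6211 µg/L·h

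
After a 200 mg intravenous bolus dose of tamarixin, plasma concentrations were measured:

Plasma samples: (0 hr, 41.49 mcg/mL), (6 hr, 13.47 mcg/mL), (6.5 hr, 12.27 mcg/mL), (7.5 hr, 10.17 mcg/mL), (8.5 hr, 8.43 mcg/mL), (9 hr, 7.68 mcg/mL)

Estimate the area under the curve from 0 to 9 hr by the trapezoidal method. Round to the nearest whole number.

Trapezoidal AUC_0→9:
  [0→6]: (41.49+13.47)/2 × 6 = 164.88
  [6→6.5]: (13.47+12.27)/2 × 0.5 = 6.435
  [6.5→7.5]: (12.27+10.17)/2 × 1 = 11.22
  [7.5→8.5]: (10.17+8.43)/2 × 1 = 9.3
  [8.5→9]: (8.43+7.68)/2 × 0.5 = 4.0275
  Sum = 195.8625 mcg/mL·hr

AUC = 196 mcg/mL·hr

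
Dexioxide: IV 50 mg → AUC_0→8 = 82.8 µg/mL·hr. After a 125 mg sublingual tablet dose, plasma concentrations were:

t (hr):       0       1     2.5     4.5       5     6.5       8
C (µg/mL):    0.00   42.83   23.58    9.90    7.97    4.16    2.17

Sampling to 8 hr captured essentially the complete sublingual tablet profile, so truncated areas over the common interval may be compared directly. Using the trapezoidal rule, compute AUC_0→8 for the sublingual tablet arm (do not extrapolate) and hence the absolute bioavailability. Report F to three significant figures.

Trapezoidal AUC_0→8 (sublingual tablet):
  [0→1]: (0.00+42.83)/2 × 1 = 21.415
  [1→2.5]: (42.83+23.58)/2 × 1.5 = 49.8075
  [2.5→4.5]: (23.58+9.90)/2 × 2 = 33.48
  [4.5→5]: (9.90+7.97)/2 × 0.5 = 4.4675
  [5→6.5]: (7.97+4.16)/2 × 1.5 = 9.0975
  [6.5→8]: (4.16+2.17)/2 × 1.5 = 4.7475
  Sum = 123.015 µg/mL·hr
F = (AUC_ev/D_ev)/(AUC_iv/D_iv) = (123.015/125)/(82.8/50) = 0.98412/1.656 = 0.5943

F = 0.594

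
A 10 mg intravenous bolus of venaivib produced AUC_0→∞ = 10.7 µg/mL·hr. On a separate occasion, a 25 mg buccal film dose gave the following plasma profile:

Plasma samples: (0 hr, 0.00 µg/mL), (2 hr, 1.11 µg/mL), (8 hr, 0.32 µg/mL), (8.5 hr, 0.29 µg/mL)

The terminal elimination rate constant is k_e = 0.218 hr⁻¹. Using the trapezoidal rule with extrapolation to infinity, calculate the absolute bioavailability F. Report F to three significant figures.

Trapezoidal AUC_0→8.5 (buccal film):
  [0→2]: (0.00+1.11)/2 × 2 = 1.11
  [2→8]: (1.11+0.32)/2 × 6 = 4.29
  [8→8.5]: (0.32+0.29)/2 × 0.5 = 0.1525
  Sum = 5.5525 µg/mL·hr
Tail: C_last/k_e = 0.29/0.218 = 1.330
AUC_0→∞ (buccal film) = 5.5525 + 1.330 = 6.8825 µg/mL·hr
F = (AUC_ev/D_ev)/(AUC_iv/D_iv) = (6.8825/25)/(10.7/10) = 0.2753/1.07 = 0.2573

F = 0.257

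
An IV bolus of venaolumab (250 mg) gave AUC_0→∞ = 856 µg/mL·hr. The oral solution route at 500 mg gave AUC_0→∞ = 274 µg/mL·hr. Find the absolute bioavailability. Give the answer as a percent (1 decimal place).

F = (AUC_ev / D_ev) / (AUC_iv / D_iv)
  = (274/500) / (856/250)
  = 0.548 / 3.424 = 0.1600
  = 16.00%

F = 16.0%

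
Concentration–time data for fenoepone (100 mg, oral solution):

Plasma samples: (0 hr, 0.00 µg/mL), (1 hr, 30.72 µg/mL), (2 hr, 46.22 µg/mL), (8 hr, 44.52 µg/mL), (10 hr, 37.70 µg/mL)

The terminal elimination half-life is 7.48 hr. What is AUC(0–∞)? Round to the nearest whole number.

AUC = 815 µg/mL·hr

Trapezoidal AUC_0→10:
  [0→1]: (0.00+30.72)/2 × 1 = 15.36
  [1→2]: (30.72+46.22)/2 × 1 = 38.47
  [2→8]: (46.22+44.52)/2 × 6 = 272.22
  [8→10]: (44.52+37.70)/2 × 2 = 82.22
  Sum = 408.27 µg/mL·hr
k_e = ln2 / t½ = 0.693147 / 7.48 = 0.0927 hr^-1
Extrapolated tail: C_last / k_e = 37.70 / 0.0927 = 406.688
AUC_0→∞ = 408.27 + 406.688 = 814.958 µg/mL·hr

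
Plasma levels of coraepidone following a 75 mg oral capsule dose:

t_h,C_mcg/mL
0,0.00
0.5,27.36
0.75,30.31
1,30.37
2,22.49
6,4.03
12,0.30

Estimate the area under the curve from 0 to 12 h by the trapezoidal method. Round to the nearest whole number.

AUC = 114 mcg/mL·h

Trapezoidal AUC_0→12:
  [0→0.5]: (0.00+27.36)/2 × 0.5 = 6.84
  [0.5→0.75]: (27.36+30.31)/2 × 0.25 = 7.20875
  [0.75→1]: (30.31+30.37)/2 × 0.25 = 7.585
  [1→2]: (30.37+22.49)/2 × 1 = 26.43
  [2→6]: (22.49+4.03)/2 × 4 = 53.04
  [6→12]: (4.03+0.30)/2 × 6 = 12.99
  Sum = 114.09375 mcg/mL·h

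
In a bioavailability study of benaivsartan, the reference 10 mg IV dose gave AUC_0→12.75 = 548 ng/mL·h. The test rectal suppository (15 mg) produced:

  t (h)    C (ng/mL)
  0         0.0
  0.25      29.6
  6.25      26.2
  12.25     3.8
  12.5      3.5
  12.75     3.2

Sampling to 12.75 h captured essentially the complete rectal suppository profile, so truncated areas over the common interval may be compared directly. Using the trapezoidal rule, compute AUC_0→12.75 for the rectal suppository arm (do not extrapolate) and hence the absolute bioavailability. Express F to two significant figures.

F = 0.32

Trapezoidal AUC_0→12.75 (rectal suppository):
  [0→0.25]: (0.0+29.6)/2 × 0.25 = 3.7
  [0.25→6.25]: (29.6+26.2)/2 × 6 = 167.4
  [6.25→12.25]: (26.2+3.8)/2 × 6 = 90.0
  [12.25→12.5]: (3.8+3.5)/2 × 0.25 = 0.9125
  [12.5→12.75]: (3.5+3.2)/2 × 0.25 = 0.8375
  Sum = 262.85 ng/mL·h
F = (AUC_ev/D_ev)/(AUC_iv/D_iv) = (262.85/15)/(548/10) = 17.5233/54.8 = 0.3198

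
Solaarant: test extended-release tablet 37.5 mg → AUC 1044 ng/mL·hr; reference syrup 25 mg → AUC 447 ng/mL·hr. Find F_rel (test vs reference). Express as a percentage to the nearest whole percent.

F_rel = (AUC_test/D_test) / (AUC_ref/D_ref)
      = (1044/37.5) / (447/25)
      = 27.84 / 17.88 = 1.5570 = 155.70%

F_rel = 156%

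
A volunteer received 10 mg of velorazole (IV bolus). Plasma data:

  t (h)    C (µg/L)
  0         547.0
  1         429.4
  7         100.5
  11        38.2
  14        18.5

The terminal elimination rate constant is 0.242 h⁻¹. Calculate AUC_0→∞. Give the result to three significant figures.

AUC = 2520 µg/L·h

Trapezoidal AUC_0→14:
  [0→1]: (547.0+429.4)/2 × 1 = 488.2
  [1→7]: (429.4+100.5)/2 × 6 = 1589.7
  [7→11]: (100.5+38.2)/2 × 4 = 277.4
  [11→14]: (38.2+18.5)/2 × 3 = 85.05
  Sum = 2440.35 µg/L·h
Extrapolated tail: C_last / k_e = 18.5 / 0.242 = 76.446
AUC_0→∞ = 2440.35 + 76.446 = 2516.796 µg/L·h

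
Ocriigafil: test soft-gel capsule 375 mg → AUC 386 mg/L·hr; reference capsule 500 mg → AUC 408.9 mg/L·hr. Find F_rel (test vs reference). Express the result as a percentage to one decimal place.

F_rel = (AUC_test/D_test) / (AUC_ref/D_ref)
      = (386/375) / (408.9/500)
      = 1.02933 / 0.8178 = 1.2587 = 125.87%

F_rel = 125.9%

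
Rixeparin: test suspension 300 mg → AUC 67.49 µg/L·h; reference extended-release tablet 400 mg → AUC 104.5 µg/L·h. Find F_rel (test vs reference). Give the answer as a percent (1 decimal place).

F_rel = 86.1%

F_rel = (AUC_test/D_test) / (AUC_ref/D_ref)
      = (67.49/300) / (104.5/400)
      = 0.224967 / 0.26125 = 0.8611 = 86.11%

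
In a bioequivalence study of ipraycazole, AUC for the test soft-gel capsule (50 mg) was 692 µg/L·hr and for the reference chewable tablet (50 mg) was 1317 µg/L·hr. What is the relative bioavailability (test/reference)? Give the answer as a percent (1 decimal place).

F_rel = (AUC_test/D_test) / (AUC_ref/D_ref)
      = (692/50) / (1317/50)
      = 13.84 / 26.34 = 0.5254 = 52.54%

F_rel = 52.5%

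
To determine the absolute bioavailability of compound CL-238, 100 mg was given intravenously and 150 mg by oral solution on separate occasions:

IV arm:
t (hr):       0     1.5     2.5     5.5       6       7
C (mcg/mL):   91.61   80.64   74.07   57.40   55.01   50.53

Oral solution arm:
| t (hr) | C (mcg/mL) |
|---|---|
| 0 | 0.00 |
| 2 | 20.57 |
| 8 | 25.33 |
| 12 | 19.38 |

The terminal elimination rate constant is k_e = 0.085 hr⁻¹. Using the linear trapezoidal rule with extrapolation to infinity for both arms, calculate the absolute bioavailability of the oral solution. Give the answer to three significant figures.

Trapezoidal AUC_0→7 (IV):
  [0→1.5]: (91.61+80.64)/2 × 1.5 = 129.1875
  [1.5→2.5]: (80.64+74.07)/2 × 1 = 77.355
  [2.5→5.5]: (74.07+57.40)/2 × 3 = 197.205
  [5.5→6]: (57.40+55.01)/2 × 0.5 = 28.1025
  [6→7]: (55.01+50.53)/2 × 1 = 52.77
  Sum = 484.62 mcg/mL·hr
IV tail: 50.53/0.085 = 594.471; AUC_iv,0→∞ = 484.62 + 594.471 = 1079.091 mcg/mL·hr
Trapezoidal AUC_0→12 (oral solution):
  [0→2]: (0.00+20.57)/2 × 2 = 20.57
  [2→8]: (20.57+25.33)/2 × 6 = 137.7
  [8→12]: (25.33+19.38)/2 × 4 = 89.42
  Sum = 247.69 mcg/mL·hr
oral solution tail: 19.38/0.085 = 228.000; AUC_ev,0→∞ = 247.69 + 228.000 = 475.69 mcg/mL·hr
F = (AUC_ev/D_ev)/(AUC_iv/D_iv) = (475.69/150)/(1079.091/100) = 3.17127/10.79091 = 0.2939

F = 0.294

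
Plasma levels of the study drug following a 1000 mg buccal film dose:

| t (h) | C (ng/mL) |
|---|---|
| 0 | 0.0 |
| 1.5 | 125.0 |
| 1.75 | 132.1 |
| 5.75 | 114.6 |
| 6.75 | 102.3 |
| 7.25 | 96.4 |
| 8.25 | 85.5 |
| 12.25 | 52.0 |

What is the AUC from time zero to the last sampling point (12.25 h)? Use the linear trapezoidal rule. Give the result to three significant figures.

AUC = 1140 ng/mL·h

Trapezoidal AUC_0→12.25:
  [0→1.5]: (0.0+125.0)/2 × 1.5 = 93.75
  [1.5→1.75]: (125.0+132.1)/2 × 0.25 = 32.1375
  [1.75→5.75]: (132.1+114.6)/2 × 4 = 493.4
  [5.75→6.75]: (114.6+102.3)/2 × 1 = 108.45
  [6.75→7.25]: (102.3+96.4)/2 × 0.5 = 49.675
  [7.25→8.25]: (96.4+85.5)/2 × 1 = 90.95
  [8.25→12.25]: (85.5+52.0)/2 × 4 = 275.0
  Sum = 1143.3625 ng/mL·h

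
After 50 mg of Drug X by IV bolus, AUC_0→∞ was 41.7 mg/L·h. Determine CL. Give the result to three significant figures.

CL = Dose_iv / AUC_0→∞
   = 50 / 41.7 = 1.19904 L/h

CL = 1.20 L/h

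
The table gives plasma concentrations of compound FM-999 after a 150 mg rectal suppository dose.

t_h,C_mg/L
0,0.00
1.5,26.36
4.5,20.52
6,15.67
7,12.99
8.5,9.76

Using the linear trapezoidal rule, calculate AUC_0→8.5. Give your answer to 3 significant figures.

Trapezoidal AUC_0→8.5:
  [0→1.5]: (0.00+26.36)/2 × 1.5 = 19.77
  [1.5→4.5]: (26.36+20.52)/2 × 3 = 70.32
  [4.5→6]: (20.52+15.67)/2 × 1.5 = 27.1425
  [6→7]: (15.67+12.99)/2 × 1 = 14.33
  [7→8.5]: (12.99+9.76)/2 × 1.5 = 17.0625
  Sum = 148.625 mg/L·h

AUC = 149 mg/L·h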